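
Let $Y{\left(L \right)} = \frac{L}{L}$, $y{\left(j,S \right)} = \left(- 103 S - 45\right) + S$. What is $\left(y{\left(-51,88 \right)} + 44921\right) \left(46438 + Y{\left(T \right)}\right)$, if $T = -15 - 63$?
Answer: $1667160100$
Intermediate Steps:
$T = -78$
$y{\left(j,S \right)} = -45 - 102 S$ ($y{\left(j,S \right)} = \left(-45 - 103 S\right) + S = -45 - 102 S$)
$Y{\left(L \right)} = 1$
$\left(y{\left(-51,88 \right)} + 44921\right) \left(46438 + Y{\left(T \right)}\right) = \left(\left(-45 - 8976\right) + 44921\right) \left(46438 + 1\right) = \left(\left(-45 - 8976\right) + 44921\right) 46439 = \left(-9021 + 44921\right) 46439 = 35900 \cdot 46439 = 1667160100$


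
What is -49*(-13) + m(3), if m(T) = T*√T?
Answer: 637 + 3*√3 ≈ 642.20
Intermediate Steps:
m(T) = T^(3/2)
-49*(-13) + m(3) = -49*(-13) + 3^(3/2) = 637 + 3*√3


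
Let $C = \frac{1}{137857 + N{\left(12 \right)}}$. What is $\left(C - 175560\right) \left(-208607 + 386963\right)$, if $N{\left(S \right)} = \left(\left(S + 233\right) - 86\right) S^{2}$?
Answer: $- \frac{5033526768479724}{160753} \approx -3.1312 \cdot 10^{10}$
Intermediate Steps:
$N{\left(S \right)} = S^{2} \left(147 + S\right)$ ($N{\left(S \right)} = \left(\left(233 + S\right) - 86\right) S^{2} = \left(147 + S\right) S^{2} = S^{2} \left(147 + S\right)$)
$C = \frac{1}{160753}$ ($C = \frac{1}{137857 + 12^{2} \left(147 + 12\right)} = \frac{1}{137857 + 144 \cdot 159} = \frac{1}{137857 + 22896} = \frac{1}{160753} \approx 6.2207 \cdot 10^{-6}$)
$\left(C - 175560\right) \left(-208607 + 386963\right) = \left(\frac{1}{160753} - 175560\right) \left(-208607 + 386963\right) = \left(- \frac{28221796679}{160753}\right) 178356 = - \frac{5033526768479724}{160753}$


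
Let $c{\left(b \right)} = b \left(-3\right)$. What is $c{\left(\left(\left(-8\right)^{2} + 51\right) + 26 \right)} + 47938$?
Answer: $47515$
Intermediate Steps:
$c{\left(b \right)} = - 3 b$
$c{\left(\left(\left(-8\right)^{2} + 51\right) + 26 \right)} + 47938 = - 3 \left(\left(\left(-8\right)^{2} + 51\right) + 26\right) + 47938 = - 3 \left(\left(64 + 51\right) + 26\right) + 47938 = - 3 \left(115 + 26\right) + 47938 = \left(-3\right) 141 + 47938 = -423 + 47938 = 47515$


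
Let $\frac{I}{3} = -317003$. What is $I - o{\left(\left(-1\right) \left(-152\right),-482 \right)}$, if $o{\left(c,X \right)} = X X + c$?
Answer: $-1183485$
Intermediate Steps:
$I = -951009$ ($I = 3 \left(-317003\right) = -951009$)
$o{\left(c,X \right)} = c + X^{2}$ ($o{\left(c,X \right)} = X^{2} + c = c + X^{2}$)
$I - o{\left(\left(-1\right) \left(-152\right),-482 \right)} = -951009 - \left(\left(-1\right) \left(-152\right) + \left(-482\right)^{2}\right) = -951009 - \left(152 + 232324\right) = -951009 - 232476 = -1183485$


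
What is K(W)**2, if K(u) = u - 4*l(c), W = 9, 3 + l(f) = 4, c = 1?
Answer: 25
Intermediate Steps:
l(f) = 1 (l(f) = -3 + 4 = 1)
K(u) = -4 + u (K(u) = u - 4*1 = u - 4 = -4 + u)
K(W)**2 = (-4 + 9)**2 = 5**2 = 25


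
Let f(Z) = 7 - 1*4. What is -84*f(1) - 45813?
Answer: -46065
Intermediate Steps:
f(Z) = 3 (f(Z) = 7 - 4 = 3)
-84*f(1) - 45813 = -84*3 - 45813 = -252 - 45813 = -46065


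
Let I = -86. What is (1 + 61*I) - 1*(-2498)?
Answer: -2747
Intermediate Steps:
(1 + 61*I) - 1*(-2498) = (1 + 61*(-86)) - 1*(-2498) = (1 - 5246) + 2498 = -5245 + 2498 = -2747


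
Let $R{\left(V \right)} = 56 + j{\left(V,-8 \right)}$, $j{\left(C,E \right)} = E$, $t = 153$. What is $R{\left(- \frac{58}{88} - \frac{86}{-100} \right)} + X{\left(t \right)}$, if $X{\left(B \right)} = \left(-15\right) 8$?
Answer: $-72$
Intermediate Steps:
$X{\left(B \right)} = -120$
$R{\left(V \right)} = 48$ ($R{\left(V \right)} = 56 - 8 = 48$)
$R{\left(- \frac{58}{88} - \frac{86}{-100} \right)} + X{\left(t \right)} = 48 - 120 = -72$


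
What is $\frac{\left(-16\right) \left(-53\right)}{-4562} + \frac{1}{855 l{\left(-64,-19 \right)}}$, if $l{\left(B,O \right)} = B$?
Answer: $- \frac{23203561}{124816320} \approx -0.1859$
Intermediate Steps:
$\frac{\left(-16\right) \left(-53\right)}{-4562} + \frac{1}{855 l{\left(-64,-19 \right)}} = \frac{\left(-16\right) \left(-53\right)}{-4562} + \frac{1}{855 \left(-64\right)} = 848 \left(- \frac{1}{4562}\right) + \frac{1}{855} \left(- \frac{1}{64}\right) = - \frac{424}{2281} - \frac{1}{54720} = - \frac{23203561}{124816320}$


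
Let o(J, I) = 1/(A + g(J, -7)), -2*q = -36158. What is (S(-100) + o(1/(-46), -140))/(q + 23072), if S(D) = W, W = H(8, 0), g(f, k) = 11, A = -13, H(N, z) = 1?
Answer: 1/82302 ≈ 1.2150e-5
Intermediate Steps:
q = 18079 (q = -1/2*(-36158) = 18079)
W = 1
S(D) = 1
o(J, I) = -1/2 (o(J, I) = 1/(-13 + 11) = 1/(-2) = -1/2)
(S(-100) + o(1/(-46), -140))/(q + 23072) = (1 - 1/2)/(18079 + 23072) = (1/2)/41151 = (1/2)*(1/41151) = 1/82302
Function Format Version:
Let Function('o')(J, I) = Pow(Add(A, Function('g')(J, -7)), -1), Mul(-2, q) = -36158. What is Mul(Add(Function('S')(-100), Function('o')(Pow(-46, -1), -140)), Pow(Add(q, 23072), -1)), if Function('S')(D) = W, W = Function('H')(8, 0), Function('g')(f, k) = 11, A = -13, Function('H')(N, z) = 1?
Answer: Rational(1, 82302) ≈ 1.2150e-5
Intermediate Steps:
q = 18079 (q = Mul(Rational(-1, 2), -36158) = 18079)
W = 1
Function('S')(D) = 1
Function('o')(J, I) = Rational(-1, 2) (Function('o')(J, I) = Pow(Add(-13, 11), -1) = Pow(-2, -1) = Rational(-1, 2))
Mul(Add(Function('S')(-100), Function('o')(Pow(-46, -1), -140)), Pow(Add(q, 23072), -1)) = Mul(Add(1, Rational(-1, 2)), Pow(Add(18079, 23072), -1)) = Mul(Rational(1, 2), Pow(41151, -1)) = Mul(Rational(1, 2), Rational(1, 41151)) = Rational(1, 82302)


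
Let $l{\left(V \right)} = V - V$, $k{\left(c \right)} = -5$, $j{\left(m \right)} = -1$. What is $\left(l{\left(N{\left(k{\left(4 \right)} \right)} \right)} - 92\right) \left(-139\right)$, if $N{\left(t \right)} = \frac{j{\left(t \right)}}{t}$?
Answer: $12788$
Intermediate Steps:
$N{\left(t \right)} = - \frac{1}{t}$
$l{\left(V \right)} = 0$
$\left(l{\left(N{\left(k{\left(4 \right)} \right)} \right)} - 92\right) \left(-139\right) = \left(0 - 92\right) \left(-139\right) = \left(-92\right) \left(-139\right) = 12788$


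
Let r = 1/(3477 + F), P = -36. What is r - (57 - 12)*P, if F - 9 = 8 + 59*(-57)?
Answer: 212221/131 ≈ 1620.0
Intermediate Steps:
F = -3346 (F = 9 + (8 + 59*(-57)) = 9 + (8 - 3363) = 9 - 3355 = -3346)
r = 1/131 (r = 1/(3477 - 3346) = 1/131 ≈ 0.0076336)
r - (57 - 12)*P = 1/131 - (57 - 12)*(-36) = 1/131 - 45*(-36) = 1/131 - 1*(-1620) = 1/131 + 1620 = 212221/131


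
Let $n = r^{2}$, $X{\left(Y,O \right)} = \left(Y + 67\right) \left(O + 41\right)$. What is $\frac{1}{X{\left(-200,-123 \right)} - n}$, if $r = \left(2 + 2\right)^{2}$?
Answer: $\frac{1}{10650} \approx 9.3897 \cdot 10^{-5}$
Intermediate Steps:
$r = 16$ ($r = 4^{2} = 16$)
$X{\left(Y,O \right)} = \left(41 + O\right) \left(67 + Y\right)$ ($X{\left(Y,O \right)} = \left(67 + Y\right) \left(41 + O\right) = \left(41 + O\right) \left(67 + Y\right)$)
$n = 256$ ($n = 16^{2} = 256$)
$\frac{1}{X{\left(-200,-123 \right)} - n} = \frac{1}{\left(2747 + 41 \left(-200\right) + 67 \left(-123\right) - -24600\right) - 256} = \frac{1}{\left(2747 - 8200 - 8241 + 24600\right) - 256} = \frac{1}{10906 - 256} = \frac{1}{10650}$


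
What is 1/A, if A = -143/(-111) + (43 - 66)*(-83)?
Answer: 111/212042 ≈ 0.00052348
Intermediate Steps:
A = 212042/111 (A = -143*(-1/111) - 23*(-83) = 143/111 + 1909 = 212042/111 ≈ 1910.3)
1/A = 1/(212042/111) = 111/212042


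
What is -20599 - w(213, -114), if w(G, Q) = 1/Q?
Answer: -2348285/114 ≈ -20599.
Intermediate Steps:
-20599 - w(213, -114) = -20599 - 1/(-114) = -20599 - 1*(-1/114) = -20599 + 1/114 = -2348285/114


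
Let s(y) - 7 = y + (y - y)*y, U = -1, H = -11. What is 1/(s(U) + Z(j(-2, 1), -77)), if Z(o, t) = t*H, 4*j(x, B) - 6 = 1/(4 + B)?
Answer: 1/853 ≈ 0.0011723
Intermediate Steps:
j(x, B) = 3/2 + 1/(4*(4 + B))
Z(o, t) = -11*t (Z(o, t) = t*(-11) = -11*t)
s(y) = 7 + y (s(y) = 7 + (y + (y - y)*y) = 7 + (y + 0*y) = 7 + (y + 0) = 7 + y)
1/(s(U) + Z(j(-2, 1), -77)) = 1/((7 - 1) - 11*(-77)) = 1/(6 + 847) = 1/853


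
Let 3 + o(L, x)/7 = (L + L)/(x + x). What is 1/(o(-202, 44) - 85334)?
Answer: -22/1878517 ≈ -1.1711e-5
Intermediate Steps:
o(L, x) = -21 + 7*L/x (o(L, x) = -21 + 7*((L + L)/(x + x)) = -21 + 7*((2*L)/((2*x))) = -21 + 7*((2*L)*(1/(2*x))) = -21 + 7*(L/x) = -21 + 7*L/x)
1/(o(-202, 44) - 85334) = 1/((-21 + 7*(-202)/44) - 85334) = 1/((-21 + 7*(-202)*(1/44)) - 85334) = 1/((-21 - 707/22) - 85334) = 1/(-1169/22 - 85334) = 1/(-1878517/22) = -22/1878517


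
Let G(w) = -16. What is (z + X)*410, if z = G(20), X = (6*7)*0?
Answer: -6560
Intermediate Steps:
X = 0 (X = 42*0 = 0)
z = -16
(z + X)*410 = (-16 + 0)*410 = -16*410 = -6560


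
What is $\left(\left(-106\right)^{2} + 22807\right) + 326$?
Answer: $34369$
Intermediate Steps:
$\left(\left(-106\right)^{2} + 22807\right) + 326 = \left(11236 + 22807\right) + 326 = 34043 + 326 = 34369$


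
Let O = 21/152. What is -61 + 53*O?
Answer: -8159/152 ≈ -53.678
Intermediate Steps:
O = 21/152 (O = 21*(1/152) = 21/152 ≈ 0.13816)
-61 + 53*O = -61 + 53*(21/152) = -61 + 1113/152 = -8159/152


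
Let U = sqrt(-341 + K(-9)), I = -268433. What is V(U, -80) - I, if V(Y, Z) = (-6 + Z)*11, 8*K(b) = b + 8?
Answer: 267487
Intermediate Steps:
K(b) = 1 + b/8 (K(b) = (b + 8)/8 = (8 + b)/8 = 1 + b/8)
U = I*sqrt(5458)/4 (U = sqrt(-341 + (1 + (1/8)*(-9))) = sqrt(-341 + (1 - 9/8)) = sqrt(-341 - 1/8) = sqrt(-2729/8) = I*sqrt(5458)/4 ≈ 18.47*I)
V(Y, Z) = -66 + 11*Z
V(U, -80) - I = (-66 + 11*(-80)) - 1*(-268433) = (-66 - 880) + 268433 = -946 + 268433 = 267487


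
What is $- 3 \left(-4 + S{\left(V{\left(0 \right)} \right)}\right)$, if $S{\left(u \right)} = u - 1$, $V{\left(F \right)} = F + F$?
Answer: $15$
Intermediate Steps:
$V{\left(F \right)} = 2 F$
$S{\left(u \right)} = -1 + u$
$- 3 \left(-4 + S{\left(V{\left(0 \right)} \right)}\right) = - 3 \left(-4 + \left(-1 + 2 \cdot 0\right)\right) = - 3 \left(-4 + \left(-1 + 0\right)\right) = - 3 \left(-4 - 1\right) = \left(-3\right) \left(-5\right) = 15$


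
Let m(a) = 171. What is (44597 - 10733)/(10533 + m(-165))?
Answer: 1411/446 ≈ 3.1637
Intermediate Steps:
(44597 - 10733)/(10533 + m(-165)) = (44597 - 10733)/(10533 + 171) = 33864/10704 = 33864*(1/10704) = 1411/446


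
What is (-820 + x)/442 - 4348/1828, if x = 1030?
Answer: -192242/100997 ≈ -1.9034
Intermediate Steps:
(-820 + x)/442 - 4348/1828 = (-820 + 1030)/442 - 4348/1828 = 210*(1/442) - 4348*1/1828 = 105/221 - 1087/457 = -192242/100997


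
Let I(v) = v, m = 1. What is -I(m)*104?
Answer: -104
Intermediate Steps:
-I(m)*104 = -104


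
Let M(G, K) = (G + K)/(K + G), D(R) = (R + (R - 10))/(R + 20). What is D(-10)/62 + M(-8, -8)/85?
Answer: -193/5270 ≈ -0.036622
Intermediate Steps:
D(R) = (-10 + 2*R)/(20 + R) (D(R) = (R + (-10 + R))/(20 + R) = (-10 + 2*R)/(20 + R))
M(G, K) = 1 (M(G, K) = (G + K)/(G + K) = 1)
D(-10)/62 + M(-8, -8)/85 = (2*(-5 - 10)/(20 - 10))/62 + 1/85 = (2*(-15)/10)*(1/62) + 1*(1/85) = (2*(⅒)*(-15))*(1/62) + 1/85 = -3*1/62 + 1/85 = -3/62 + 1/85 = -193/5270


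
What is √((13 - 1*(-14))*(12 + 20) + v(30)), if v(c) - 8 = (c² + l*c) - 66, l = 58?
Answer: √3446 ≈ 58.703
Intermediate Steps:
v(c) = -58 + c² + 58*c (v(c) = 8 + ((c² + 58*c) - 66) = 8 + (-66 + c² + 58*c) = -58 + c² + 58*c)
√((13 - 1*(-14))*(12 + 20) + v(30)) = √((13 - 1*(-14))*(12 + 20) + (-58 + 30² + 58*30)) = √((13 + 14)*32 + (-58 + 900 + 1740)) = √(27*32 + 2582) = √(864 + 2582) = √3446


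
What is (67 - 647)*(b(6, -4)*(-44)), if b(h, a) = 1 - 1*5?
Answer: -102080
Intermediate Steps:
b(h, a) = -4 (b(h, a) = 1 - 5 = -4)
(67 - 647)*(b(6, -4)*(-44)) = (67 - 647)*(-4*(-44)) = -580*176 = -102080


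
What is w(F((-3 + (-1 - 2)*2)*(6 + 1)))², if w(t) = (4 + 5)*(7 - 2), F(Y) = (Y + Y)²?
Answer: 2025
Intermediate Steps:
F(Y) = 4*Y² (F(Y) = (2*Y)² = 4*Y²)
w(t) = 45 (w(t) = 9*5 = 45)
w(F((-3 + (-1 - 2)*2)*(6 + 1)))² = 45² = 2025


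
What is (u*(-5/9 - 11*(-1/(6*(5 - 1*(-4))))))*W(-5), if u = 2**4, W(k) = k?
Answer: 760/27 ≈ 28.148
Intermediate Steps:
u = 16
(u*(-5/9 - 11*(-1/(6*(5 - 1*(-4))))))*W(-5) = (16*(-5/9 - 11*(-1/(6*(5 - 1*(-4))))))*(-5) = (16*(-5*1/9 - 11*(-1/(6*(5 + 4)))))*(-5) = (16*(-5/9 - 11/((-6*9))))*(-5) = (16*(-5/9 - 11/(-54)))*(-5) = (16*(-5/9 - 11*(-1/54)))*(-5) = (16*(-5/9 + 11/54))*(-5) = (16*(-19/54))*(-5) = -152/27*(-5) = 760/27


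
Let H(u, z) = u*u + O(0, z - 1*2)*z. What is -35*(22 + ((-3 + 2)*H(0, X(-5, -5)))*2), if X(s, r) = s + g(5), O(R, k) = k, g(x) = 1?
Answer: 910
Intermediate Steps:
X(s, r) = 1 + s (X(s, r) = s + 1 = 1 + s)
H(u, z) = u² + z*(-2 + z) (H(u, z) = u*u + (z - 1*2)*z = u² + (z - 2)*z = u² + (-2 + z)*z = u² + z*(-2 + z))
-35*(22 + ((-3 + 2)*H(0, X(-5, -5)))*2) = -35*(22 + ((-3 + 2)*(0² + (1 - 5)*(-2 + (1 - 5))))*2) = -35*(22 - (0 - 4*(-2 - 4))*2) = -35*(22 - (0 - 4*(-6))*2) = -35*(22 - (0 + 24)*2) = -35*(22 - 1*24*2) = -35*(22 - 24*2) = -35*(22 - 48) = -35*(-26) = 910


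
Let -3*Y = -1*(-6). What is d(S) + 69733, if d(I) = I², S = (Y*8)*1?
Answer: 69989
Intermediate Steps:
Y = -2 (Y = -(-1)*(-6)/3 = -⅓*6 = -2)
S = -16 (S = -2*8*1 = -16*1 = -16)
d(S) + 69733 = (-16)² + 69733 = 256 + 69733 = 69989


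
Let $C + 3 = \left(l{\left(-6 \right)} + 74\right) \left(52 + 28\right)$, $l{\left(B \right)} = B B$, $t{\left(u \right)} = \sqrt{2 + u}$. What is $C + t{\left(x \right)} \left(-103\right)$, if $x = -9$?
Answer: $8797 - 103 i \sqrt{7} \approx 8797.0 - 272.51 i$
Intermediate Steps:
$l{\left(B \right)} = B^{2}$
$C = 8797$ ($C = -3 + \left(\left(-6\right)^{2} + 74\right) \left(52 + 28\right) = -3 + \left(36 + 74\right) 80 = -3 + 110 \cdot 80 = -3 + 8800 = 8797$)
$C + t{\left(x \right)} \left(-103\right) = 8797 + \sqrt{2 - 9} \left(-103\right) = 8797 + \sqrt{-7} \left(-103\right) = 8797 + i \sqrt{7} \left(-103\right) = 8797 - 103 i \sqrt{7}$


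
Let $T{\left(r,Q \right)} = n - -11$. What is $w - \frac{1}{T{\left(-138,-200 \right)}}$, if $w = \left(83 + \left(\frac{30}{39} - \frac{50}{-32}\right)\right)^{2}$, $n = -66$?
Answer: $\frac{17326528319}{2379520} \approx 7281.5$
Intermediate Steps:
$T{\left(r,Q \right)} = -55$ ($T{\left(r,Q \right)} = -66 - -11 = -66 + 11 = -55$)
$w = \frac{315027001}{43264}$ ($w = \left(83 + \left(30 \cdot \frac{1}{39} - - \frac{25}{16}\right)\right)^{2} = \left(83 + \left(\frac{10}{13} + \frac{25}{16}\right)\right)^{2} = \left(83 + \frac{485}{208}\right)^{2} = \left(\frac{17749}{208}\right)^{2} = \frac{315027001}{43264} \approx 7281.5$)
$w - \frac{1}{T{\left(-138,-200 \right)}} = \frac{315027001}{43264} - \frac{1}{-55} = \frac{315027001}{43264} - - \frac{1}{55} = \frac{315027001}{43264} + \frac{1}{55} = \frac{17326528319}{2379520}$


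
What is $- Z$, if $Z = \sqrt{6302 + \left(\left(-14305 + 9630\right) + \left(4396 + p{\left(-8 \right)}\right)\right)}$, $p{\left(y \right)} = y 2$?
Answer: $- \sqrt{6007} \approx -77.505$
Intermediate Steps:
$p{\left(y \right)} = 2 y$
$Z = \sqrt{6007}$ ($Z = \sqrt{6302 + \left(\left(-14305 + 9630\right) + \left(4396 + 2 \left(-8\right)\right)\right)} = \sqrt{6302 + \left(-4675 + \left(4396 - 16\right)\right)} = \sqrt{6302 + \left(-4675 + 4380\right)} = \sqrt{6302 - 295} = \sqrt{6007} \approx 77.505$)
$- Z = - \sqrt{6007}$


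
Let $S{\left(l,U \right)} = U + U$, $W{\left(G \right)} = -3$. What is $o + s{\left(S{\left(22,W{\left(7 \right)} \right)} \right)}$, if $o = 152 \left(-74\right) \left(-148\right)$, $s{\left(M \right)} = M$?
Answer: $1664698$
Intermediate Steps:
$S{\left(l,U \right)} = 2 U$
$o = 1664704$ ($o = \left(-11248\right) \left(-148\right) = 1664704$)
$o + s{\left(S{\left(22,W{\left(7 \right)} \right)} \right)} = 1664704 + 2 \left(-3\right) = 1664704 - 6 = 1664698$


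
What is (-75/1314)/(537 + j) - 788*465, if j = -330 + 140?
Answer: -55690710145/151986 ≈ -3.6642e+5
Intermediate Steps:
j = -190
(-75/1314)/(537 + j) - 788*465 = (-75/1314)/(537 - 190) - 788*465 = -75*1/1314/347 - 366420 = -25/438*1/347 - 366420 = -25/151986 - 366420 = -55690710145/151986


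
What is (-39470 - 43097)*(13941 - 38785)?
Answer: 2051294548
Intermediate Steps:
(-39470 - 43097)*(13941 - 38785) = -82567*(-24844) = 2051294548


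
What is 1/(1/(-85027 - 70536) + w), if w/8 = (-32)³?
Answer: -155563/40779907073 ≈ -3.8147e-6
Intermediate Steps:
w = -262144 (w = 8*(-32)³ = 8*(-32768) = -262144)
1/(1/(-85027 - 70536) + w) = 1/(1/(-85027 - 70536) - 262144) = 1/(1/(-155563) - 262144) = 1/(-1/155563 - 262144) = 1/(-40779907073/155563) = -155563/40779907073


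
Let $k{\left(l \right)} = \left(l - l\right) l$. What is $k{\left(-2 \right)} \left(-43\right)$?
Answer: $0$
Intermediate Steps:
$k{\left(l \right)} = 0$ ($k{\left(l \right)} = 0 l = 0$)
$k{\left(-2 \right)} \left(-43\right) = 0 \left(-43\right) = 0$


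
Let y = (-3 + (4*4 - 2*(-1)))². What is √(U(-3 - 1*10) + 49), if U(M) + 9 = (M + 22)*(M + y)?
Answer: 2*√487 ≈ 44.136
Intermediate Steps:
y = 225 (y = (-3 + (16 + 2))² = (-3 + 18)² = 15² = 225)
U(M) = -9 + (22 + M)*(225 + M) (U(M) = -9 + (M + 22)*(M + 225) = -9 + (22 + M)*(225 + M))
√(U(-3 - 1*10) + 49) = √((4941 + (-3 - 1*10)² + 247*(-3 - 1*10)) + 49) = √((4941 + (-3 - 10)² + 247*(-3 - 10)) + 49) = √((4941 + (-13)² + 247*(-13)) + 49) = √((4941 + 169 - 3211) + 49) = √(1899 + 49) = √1948 = 2*√487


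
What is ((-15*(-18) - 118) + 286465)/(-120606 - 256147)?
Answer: -286617/376753 ≈ -0.76076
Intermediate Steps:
((-15*(-18) - 118) + 286465)/(-120606 - 256147) = ((270 - 118) + 286465)/(-376753) = (152 + 286465)*(-1/376753) = 286617*(-1/376753) = -286617/376753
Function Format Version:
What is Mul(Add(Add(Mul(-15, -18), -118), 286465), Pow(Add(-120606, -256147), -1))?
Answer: Rational(-286617, 376753) ≈ -0.76076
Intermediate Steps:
Mul(Add(Add(Mul(-15, -18), -118), 286465), Pow(Add(-120606, -256147), -1)) = Mul(Add(Add(270, -118), 286465), Pow(-376753, -1)) = Mul(Add(152, 286465), Rational(-1, 376753)) = Mul(286617, Rational(-1, 376753)) = Rational(-286617, 376753)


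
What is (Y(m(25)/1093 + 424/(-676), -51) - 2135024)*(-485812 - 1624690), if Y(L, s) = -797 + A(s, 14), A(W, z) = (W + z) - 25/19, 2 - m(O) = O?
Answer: 85646971796154/19 ≈ 4.5077e+12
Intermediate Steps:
m(O) = 2 - O
A(W, z) = -25/19 + W + z (A(W, z) = (W + z) - 25*1/19 = (W + z) - 25/19 = -25/19 + W + z)
Y(L, s) = -14902/19 + s (Y(L, s) = -797 + (-25/19 + s + 14) = -797 + (241/19 + s) = -14902/19 + s)
(Y(m(25)/1093 + 424/(-676), -51) - 2135024)*(-485812 - 1624690) = ((-14902/19 - 51) - 2135024)*(-485812 - 1624690) = (-15871/19 - 2135024)*(-2110502) = -40581327/19*(-2110502) = 85646971796154/19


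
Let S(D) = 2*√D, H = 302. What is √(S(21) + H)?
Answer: √(302 + 2*√21) ≈ 17.640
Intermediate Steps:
√(S(21) + H) = √(2*√21 + 302) = √(302 + 2*√21)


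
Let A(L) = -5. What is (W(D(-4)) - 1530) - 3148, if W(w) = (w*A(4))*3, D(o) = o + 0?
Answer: -4618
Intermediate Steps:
D(o) = o
W(w) = -15*w (W(w) = (w*(-5))*3 = -5*w*3 = -15*w)
(W(D(-4)) - 1530) - 3148 = (-15*(-4) - 1530) - 3148 = (60 - 1530) - 3148 = -1470 - 3148 = -4618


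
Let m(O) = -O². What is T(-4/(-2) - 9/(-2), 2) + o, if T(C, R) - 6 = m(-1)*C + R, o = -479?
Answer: -955/2 ≈ -477.50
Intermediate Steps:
T(C, R) = 6 + R - C (T(C, R) = 6 + ((-1*(-1)²)*C + R) = 6 + ((-1*1)*C + R) = 6 + (-C + R) = 6 + (R - C) = 6 + R - C)
T(-4/(-2) - 9/(-2), 2) + o = (6 + 2 - (-4/(-2) - 9/(-2))) - 479 = (6 + 2 - (-4*(-½) - 9*(-½))) - 479 = (6 + 2 - (2 + 9/2)) - 479 = (6 + 2 - 1*13/2) - 479 = (6 + 2 - 13/2) - 479 = 3/2 - 479 = -955/2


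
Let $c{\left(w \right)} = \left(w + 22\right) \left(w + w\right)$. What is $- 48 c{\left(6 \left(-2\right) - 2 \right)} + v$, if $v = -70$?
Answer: $10682$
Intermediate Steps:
$c{\left(w \right)} = 2 w \left(22 + w\right)$ ($c{\left(w \right)} = \left(22 + w\right) 2 w = 2 w \left(22 + w\right)$)
$- 48 c{\left(6 \left(-2\right) - 2 \right)} + v = - 48 \cdot 2 \left(6 \left(-2\right) - 2\right) \left(22 + \left(6 \left(-2\right) - 2\right)\right) - 70 = - 48 \cdot 2 \left(-12 - 2\right) \left(22 - 14\right) - 70 = - 48 \cdot 2 \left(-14\right) \left(22 - 14\right) - 70 = - 48 \cdot 2 \left(-14\right) 8 - 70 = \left(-48\right) \left(-224\right) - 70 = 10752 - 70 = 10682$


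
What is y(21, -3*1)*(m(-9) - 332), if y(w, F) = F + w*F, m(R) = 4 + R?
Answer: 22242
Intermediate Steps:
y(w, F) = F + F*w
y(21, -3*1)*(m(-9) - 332) = ((-3*1)*(1 + 21))*((4 - 9) - 332) = (-3*22)*(-5 - 332) = -66*(-337) = 22242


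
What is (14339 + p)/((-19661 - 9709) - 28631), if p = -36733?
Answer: 22394/58001 ≈ 0.38610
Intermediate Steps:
(14339 + p)/((-19661 - 9709) - 28631) = (14339 - 36733)/((-19661 - 9709) - 28631) = -22394/(-29370 - 28631) = -22394/(-58001) = -22394*(-1/58001) = 22394/58001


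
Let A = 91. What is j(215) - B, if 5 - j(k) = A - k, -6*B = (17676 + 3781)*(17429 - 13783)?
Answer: 39116498/3 ≈ 1.3039e+7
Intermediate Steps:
B = -39116111/3 (B = -(17676 + 3781)*(17429 - 13783)/6 = -21457*3646/6 = -⅙*78232222 = -39116111/3 ≈ -1.3039e+7)
j(k) = -86 + k (j(k) = 5 - (91 - k) = 5 + (-91 + k) = -86 + k)
j(215) - B = (-86 + 215) - 1*(-39116111/3) = 129 + 39116111/3 = 39116498/3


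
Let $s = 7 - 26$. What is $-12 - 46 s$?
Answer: $862$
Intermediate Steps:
$s = -19$ ($s = 7 - 26 = -19$)
$-12 - 46 s = -12 - -874 = -12 + 874 = 862$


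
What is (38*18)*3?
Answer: 2052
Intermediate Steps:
(38*18)*3 = 684*3 = 2052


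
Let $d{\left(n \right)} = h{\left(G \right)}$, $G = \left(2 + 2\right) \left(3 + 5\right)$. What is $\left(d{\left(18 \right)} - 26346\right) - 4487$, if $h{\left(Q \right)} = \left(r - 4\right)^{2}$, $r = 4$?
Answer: $-30833$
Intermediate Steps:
$G = 32$ ($G = 4 \cdot 8 = 32$)
$h{\left(Q \right)} = 0$ ($h{\left(Q \right)} = \left(4 - 4\right)^{2} = 0^{2} = 0$)
$d{\left(n \right)} = 0$
$\left(d{\left(18 \right)} - 26346\right) - 4487 = \left(0 - 26346\right) - 4487 = -26346 - 4487 = -30833$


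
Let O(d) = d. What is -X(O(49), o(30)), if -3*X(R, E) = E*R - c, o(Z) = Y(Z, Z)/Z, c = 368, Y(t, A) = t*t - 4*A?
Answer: 302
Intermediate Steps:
Y(t, A) = t² - 4*A
o(Z) = (Z² - 4*Z)/Z
X(R, E) = 368/3 - E*R/3 (X(R, E) = -(E*R - 1*368)/3 = -(E*R - 368)/3 = -(-368 + E*R)/3 = 368/3 - E*R/3)
-X(O(49), o(30)) = -(368/3 - ⅓*(-4 + 30)*49) = -(368/3 - ⅓*26*49) = -(368/3 - 1274/3) = -1*(-302) = 302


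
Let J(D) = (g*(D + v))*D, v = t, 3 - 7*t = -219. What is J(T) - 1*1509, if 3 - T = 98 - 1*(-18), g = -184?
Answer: -11841211/7 ≈ -1.6916e+6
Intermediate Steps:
T = -113 (T = 3 - (98 - 1*(-18)) = 3 - (98 + 18) = 3 - 1*116 = 3 - 116 = -113)
t = 222/7 (t = 3/7 - ⅐*(-219) = 3/7 + 219/7 = 222/7 ≈ 31.714)
v = 222/7 ≈ 31.714
J(D) = D*(-40848/7 - 184*D) (J(D) = (-184*(D + 222/7))*D = (-184*(222/7 + D))*D = (-40848/7 - 184*D)*D = D*(-40848/7 - 184*D))
J(T) - 1*1509 = -184/7*(-113)*(222 + 7*(-113)) - 1*1509 = -184/7*(-113)*(222 - 791) - 1509 = -184/7*(-113)*(-569) - 1509 = -11830648/7 - 1509 = -11841211/7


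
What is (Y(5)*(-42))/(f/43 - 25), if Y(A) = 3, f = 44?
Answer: 5418/1031 ≈ 5.2551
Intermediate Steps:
(Y(5)*(-42))/(f/43 - 25) = (3*(-42))/(44/43 - 25) = -126/(44*(1/43) - 25) = -126/(44/43 - 25) = -126/(-1031/43) = -126*(-43/1031) = 5418/1031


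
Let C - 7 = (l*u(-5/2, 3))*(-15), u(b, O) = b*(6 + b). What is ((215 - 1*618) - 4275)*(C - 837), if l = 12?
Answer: -3485110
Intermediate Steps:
C = 1582 (C = 7 + (12*((-5/2)*(6 - 5/2)))*(-15) = 7 + (12*((-5*½)*(6 - 5*½)))*(-15) = 7 + (12*(-5*(6 - 5/2)/2))*(-15) = 7 + (12*(-5/2*7/2))*(-15) = 7 + (12*(-35/4))*(-15) = 7 - 105*(-15) = 7 + 1575 = 1582)
((215 - 1*618) - 4275)*(C - 837) = ((215 - 1*618) - 4275)*(1582 - 837) = ((215 - 618) - 4275)*745 = (-403 - 4275)*745 = -4678*745 = -3485110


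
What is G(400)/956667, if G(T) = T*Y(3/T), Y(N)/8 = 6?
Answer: 6400/318889 ≈ 0.020070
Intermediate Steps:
Y(N) = 48 (Y(N) = 8*6 = 48)
G(T) = 48*T (G(T) = T*48 = 48*T)
G(400)/956667 = (48*400)/956667 = 19200*(1/956667) = 6400/318889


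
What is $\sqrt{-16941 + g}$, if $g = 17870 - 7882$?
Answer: $i \sqrt{6953} \approx 83.385 i$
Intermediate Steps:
$g = 9988$
$\sqrt{-16941 + g} = \sqrt{-16941 + 9988} = \sqrt{-6953} = i \sqrt{6953}$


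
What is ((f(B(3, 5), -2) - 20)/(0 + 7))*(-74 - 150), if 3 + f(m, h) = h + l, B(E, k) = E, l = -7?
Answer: 1024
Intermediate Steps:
f(m, h) = -10 + h (f(m, h) = -3 + (h - 7) = -3 + (-7 + h) = -10 + h)
((f(B(3, 5), -2) - 20)/(0 + 7))*(-74 - 150) = (((-10 - 2) - 20)/(0 + 7))*(-74 - 150) = ((-12 - 20)/7)*(-224) = -32*⅐*(-224) = -32/7*(-224) = 1024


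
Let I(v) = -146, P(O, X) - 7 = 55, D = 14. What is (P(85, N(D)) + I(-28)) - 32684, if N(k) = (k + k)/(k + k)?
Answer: -32768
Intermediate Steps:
N(k) = 1 (N(k) = (2*k)/((2*k)) = (2*k)*(1/(2*k)) = 1)
P(O, X) = 62 (P(O, X) = 7 + 55 = 62)
(P(85, N(D)) + I(-28)) - 32684 = (62 - 146) - 32684 = -84 - 32684 = -32768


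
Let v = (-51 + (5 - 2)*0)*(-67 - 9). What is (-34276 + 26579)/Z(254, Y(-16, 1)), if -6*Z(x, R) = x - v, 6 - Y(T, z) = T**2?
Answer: -23091/1811 ≈ -12.750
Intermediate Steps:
v = 3876 (v = (-51 + 3*0)*(-76) = (-51 + 0)*(-76) = -51*(-76) = 3876)
Y(T, z) = 6 - T**2
Z(x, R) = 646 - x/6 (Z(x, R) = -(x - 1*3876)/6 = -(x - 3876)/6 = -(-3876 + x)/6 = 646 - x/6)
(-34276 + 26579)/Z(254, Y(-16, 1)) = (-34276 + 26579)/(646 - 1/6*254) = -7697/(646 - 127/3) = -7697/1811/3 = -7697*3/1811 = -23091/1811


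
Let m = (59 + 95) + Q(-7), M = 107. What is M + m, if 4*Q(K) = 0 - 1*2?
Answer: 521/2 ≈ 260.50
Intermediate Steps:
Q(K) = -½ (Q(K) = (0 - 1*2)/4 = (0 - 2)/4 = (¼)*(-2) = -½)
m = 307/2 (m = (59 + 95) - ½ = 154 - ½ = 307/2 ≈ 153.50)
M + m = 107 + 307/2 = 521/2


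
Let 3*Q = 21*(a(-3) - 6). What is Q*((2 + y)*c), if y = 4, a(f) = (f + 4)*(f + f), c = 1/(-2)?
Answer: 252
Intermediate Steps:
c = -1/2 ≈ -0.50000
a(f) = 2*f*(4 + f) (a(f) = (4 + f)*(2*f) = 2*f*(4 + f))
Q = -84 (Q = (21*(2*(-3)*(4 - 3) - 6))/3 = (21*(2*(-3)*1 - 6))/3 = (21*(-6 - 6))/3 = (21*(-12))/3 = (1/3)*(-252) = -84)
Q*((2 + y)*c) = -84*(2 + 4)*(-1)/2 = -504*(-1)/2 = -84*(-3) = 252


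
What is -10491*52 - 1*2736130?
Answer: -3281662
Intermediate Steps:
-10491*52 - 1*2736130 = -545532 - 2736130 = -3281662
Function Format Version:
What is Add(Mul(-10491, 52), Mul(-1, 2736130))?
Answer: -3281662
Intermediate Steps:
Add(Mul(-10491, 52), Mul(-1, 2736130)) = Add(-545532, -2736130) = -3281662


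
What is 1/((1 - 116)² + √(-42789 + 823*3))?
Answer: 2645/34988189 - 24*I*√70/174940945 ≈ 7.5597e-5 - 1.1478e-6*I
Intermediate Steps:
1/((1 - 116)² + √(-42789 + 823*3)) = 1/((-115)² + √(-42789 + 2469)) = 1/(13225 + √(-40320)) = 1/(13225 + 24*I*√70)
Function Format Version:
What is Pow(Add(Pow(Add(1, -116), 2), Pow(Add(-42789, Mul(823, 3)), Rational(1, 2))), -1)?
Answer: Add(Rational(2645, 34988189), Mul(Rational(-24, 174940945), I, Pow(70, Rational(1, 2)))) ≈ Add(7.5597e-5, Mul(-1.1478e-6, I))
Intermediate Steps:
Pow(Add(Pow(Add(1, -116), 2), Pow(Add(-42789, Mul(823, 3)), Rational(1, 2))), -1) = Pow(Add(Pow(-115, 2), Pow(Add(-42789, 2469), Rational(1, 2))), -1) = Pow(Add(13225, Pow(-40320, Rational(1, 2))), -1) = Pow(Add(13225, Mul(24, I, Pow(70, Rational(1, 2)))), -1)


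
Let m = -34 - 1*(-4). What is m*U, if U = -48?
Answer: 1440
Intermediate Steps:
m = -30 (m = -34 + 4 = -30)
m*U = -30*(-48) = 1440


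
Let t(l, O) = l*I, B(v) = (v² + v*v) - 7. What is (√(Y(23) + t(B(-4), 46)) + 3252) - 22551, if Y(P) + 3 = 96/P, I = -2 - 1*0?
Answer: -19299 + I*√25829/23 ≈ -19299.0 + 6.9876*I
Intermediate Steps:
I = -2 (I = -2 + 0 = -2)
Y(P) = -3 + 96/P
B(v) = -7 + 2*v² (B(v) = (v² + v²) - 7 = 2*v² - 7 = -7 + 2*v²)
t(l, O) = -2*l (t(l, O) = l*(-2) = -2*l)
(√(Y(23) + t(B(-4), 46)) + 3252) - 22551 = (√((-3 + 96/23) - 2*(-7 + 2*(-4)²)) + 3252) - 22551 = (√((-3 + 96*(1/23)) - 2*(-7 + 2*16)) + 3252) - 22551 = (√((-3 + 96/23) - 2*(-7 + 32)) + 3252) - 22551 = (√(27/23 - 2*25) + 3252) - 22551 = (√(27/23 - 50) + 3252) - 22551 = (√(-1123/23) + 3252) - 22551 = (I*√25829/23 + 3252) - 22551 = (3252 + I*√25829/23) - 22551 = -19299 + I*√25829/23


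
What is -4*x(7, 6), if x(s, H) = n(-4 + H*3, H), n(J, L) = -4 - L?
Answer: 40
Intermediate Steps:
x(s, H) = -4 - H
-4*x(7, 6) = -4*(-4 - 1*6) = -4*(-4 - 6) = -4*(-10) = 40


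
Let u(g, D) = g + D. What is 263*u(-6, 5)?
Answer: -263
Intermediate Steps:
u(g, D) = D + g
263*u(-6, 5) = 263*(5 - 6) = 263*(-1) = -263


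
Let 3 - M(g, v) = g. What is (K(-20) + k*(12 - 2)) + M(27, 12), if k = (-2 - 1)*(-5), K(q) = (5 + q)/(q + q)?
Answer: 1011/8 ≈ 126.38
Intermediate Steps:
M(g, v) = 3 - g
K(q) = (5 + q)/(2*q) (K(q) = (5 + q)/((2*q)) = (5 + q)*(1/(2*q)) = (5 + q)/(2*q))
k = 15 (k = -3*(-5) = 15)
(K(-20) + k*(12 - 2)) + M(27, 12) = ((½)*(5 - 20)/(-20) + 15*(12 - 2)) + (3 - 1*27) = ((½)*(-1/20)*(-15) + 15*10) + (3 - 27) = (3/8 + 150) - 24 = 1203/8 - 24 = 1011/8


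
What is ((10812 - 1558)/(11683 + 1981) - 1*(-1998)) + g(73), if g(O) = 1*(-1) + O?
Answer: 2020981/976 ≈ 2070.7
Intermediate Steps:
g(O) = -1 + O
((10812 - 1558)/(11683 + 1981) - 1*(-1998)) + g(73) = ((10812 - 1558)/(11683 + 1981) - 1*(-1998)) + (-1 + 73) = (9254/13664 + 1998) + 72 = (9254*(1/13664) + 1998) + 72 = (661/976 + 1998) + 72 = 1950709/976 + 72 = 2020981/976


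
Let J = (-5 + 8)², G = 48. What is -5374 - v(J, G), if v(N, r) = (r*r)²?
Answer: -5313790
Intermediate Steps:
J = 9 (J = 3² = 9)
v(N, r) = r⁴ (v(N, r) = (r²)² = r⁴)
-5374 - v(J, G) = -5374 - 1*48⁴ = -5374 - 1*5308416 = -5374 - 5308416 = -5313790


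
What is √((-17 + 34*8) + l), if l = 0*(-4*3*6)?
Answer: √255 ≈ 15.969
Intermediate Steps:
l = 0 (l = 0*(-12*6) = 0*(-72) = 0)
√((-17 + 34*8) + l) = √((-17 + 34*8) + 0) = √((-17 + 272) + 0) = √(255 + 0) = √255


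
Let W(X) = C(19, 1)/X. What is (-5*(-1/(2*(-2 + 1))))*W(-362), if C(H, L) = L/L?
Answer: 5/724 ≈ 0.0069061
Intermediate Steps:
C(H, L) = 1
W(X) = 1/X
(-5*(-1/(2*(-2 + 1))))*W(-362) = -5*(-1/(2*(-2 + 1)))/(-362) = -5/((-1*(-2)))*(-1/362) = -5/2*(-1/362) = 5/724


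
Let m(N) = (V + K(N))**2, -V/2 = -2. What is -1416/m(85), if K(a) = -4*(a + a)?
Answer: -177/57122 ≈ -0.0030986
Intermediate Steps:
V = 4 (V = -2*(-2) = 4)
K(a) = -8*a
m(N) = (4 - 8*N)**2
-1416/m(85) = -1416*1/(16*(-1 + 2*85)**2) = -1416*1/(16*(-1 + 170)**2) = -1416/(16*169**2) = -1416/(16*28561) = -1416/456976 = -1416*1/456976 = -177/57122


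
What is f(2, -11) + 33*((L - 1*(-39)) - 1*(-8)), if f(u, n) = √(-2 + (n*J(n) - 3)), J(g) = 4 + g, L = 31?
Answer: 2574 + 6*√2 ≈ 2582.5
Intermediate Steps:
f(u, n) = √(-5 + n*(4 + n)) (f(u, n) = √(-2 + (n*(4 + n) - 3)) = √(-2 + (-3 + n*(4 + n))) = √(-5 + n*(4 + n)))
f(2, -11) + 33*((L - 1*(-39)) - 1*(-8)) = √(-5 - 11*(4 - 11)) + 33*((31 - 1*(-39)) - 1*(-8)) = √(-5 - 11*(-7)) + 33*((31 + 39) + 8) = √(-5 + 77) + 33*(70 + 8) = √72 + 33*78 = 6*√2 + 2574 = 2574 + 6*√2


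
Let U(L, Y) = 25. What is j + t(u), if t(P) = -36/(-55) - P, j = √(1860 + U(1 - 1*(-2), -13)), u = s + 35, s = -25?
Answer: -514/55 + √1885 ≈ 34.071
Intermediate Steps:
u = 10 (u = -25 + 35 = 10)
j = √1885 (j = √(1860 + 25) = √1885 ≈ 43.417)
t(P) = 36/55 - P (t(P) = -36*(-1/55) - P = 36/55 - P)
j + t(u) = √1885 + (36/55 - 1*10) = √1885 + (36/55 - 10) = √1885 - 514/55 = -514/55 + √1885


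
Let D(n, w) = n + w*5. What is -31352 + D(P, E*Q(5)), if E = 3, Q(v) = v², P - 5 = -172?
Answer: -31144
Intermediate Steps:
P = -167 (P = 5 - 172 = -167)
D(n, w) = n + 5*w
-31352 + D(P, E*Q(5)) = -31352 + (-167 + 5*(3*5²)) = -31352 + (-167 + 5*(3*25)) = -31352 + (-167 + 5*75) = -31352 + (-167 + 375) = -31352 + 208 = -31144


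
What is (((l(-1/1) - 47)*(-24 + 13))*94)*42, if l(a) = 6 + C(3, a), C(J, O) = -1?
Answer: 1823976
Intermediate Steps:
l(a) = 5 (l(a) = 6 - 1 = 5)
(((l(-1/1) - 47)*(-24 + 13))*94)*42 = (((5 - 47)*(-24 + 13))*94)*42 = (-42*(-11)*94)*42 = (462*94)*42 = 43428*42 = 1823976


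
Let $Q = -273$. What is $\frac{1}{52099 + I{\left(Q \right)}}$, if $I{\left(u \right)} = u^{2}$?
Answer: $\frac{1}{126628} \approx 7.8971 \cdot 10^{-6}$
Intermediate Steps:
$\frac{1}{52099 + I{\left(Q \right)}} = \frac{1}{52099 + \left(-273\right)^{2}} = \frac{1}{52099 + 74529} = \frac{1}{126628}$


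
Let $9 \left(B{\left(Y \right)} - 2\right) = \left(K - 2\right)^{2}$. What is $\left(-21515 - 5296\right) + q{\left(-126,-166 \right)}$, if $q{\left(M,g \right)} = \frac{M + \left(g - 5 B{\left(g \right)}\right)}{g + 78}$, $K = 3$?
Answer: $- \frac{21231589}{792} \approx -26808.0$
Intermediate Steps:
$B{\left(Y \right)} = \frac{19}{9}$ ($B{\left(Y \right)} = 2 + \frac{\left(3 - 2\right)^{2}}{9} = 2 + \frac{1^{2}}{9} = 2 + \frac{1}{9} \cdot 1 = 2 + \frac{1}{9} = \frac{19}{9}$)
$q{\left(M,g \right)} = \frac{- \frac{95}{9} + M + g}{78 + g}$ ($q{\left(M,g \right)} = \frac{M + \left(g - \frac{95}{9}\right)}{g + 78} = \frac{M + \left(g - \frac{95}{9}\right)}{78 + g} = \frac{M + \left(- \frac{95}{9} + g\right)}{78 + g} = \frac{- \frac{95}{9} + M + g}{78 + g}$)
$\left(-21515 - 5296\right) + q{\left(-126,-166 \right)} = \left(-21515 - 5296\right) + \frac{- \frac{95}{9} - 126 - 166}{78 - 166} = -26811 + \frac{1}{-88} \left(- \frac{2723}{9}\right) = -26811 - - \frac{2723}{792} = -26811 + \frac{2723}{792} = - \frac{21231589}{792}$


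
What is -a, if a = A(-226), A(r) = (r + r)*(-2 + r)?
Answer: -103056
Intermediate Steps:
A(r) = 2*r*(-2 + r) (A(r) = (2*r)*(-2 + r) = 2*r*(-2 + r))
a = 103056 (a = 2*(-226)*(-2 - 226) = 2*(-226)*(-228) = 103056)
-a = -1*103056 = -103056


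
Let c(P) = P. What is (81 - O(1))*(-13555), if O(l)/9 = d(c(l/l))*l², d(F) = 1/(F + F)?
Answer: -2073915/2 ≈ -1.0370e+6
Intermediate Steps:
d(F) = 1/(2*F)
O(l) = 9*l²/2 (O(l) = 9*((1/(2*((l/l))))*l²) = 9*(((½)/1)*l²) = 9*(((½)*1)*l²) = 9*(l²/2) = 9*l²/2)
(81 - O(1))*(-13555) = (81 - 9*1²/2)*(-13555) = (81 - 9/2)*(-13555) = (153/2)*(-13555) = -2073915/2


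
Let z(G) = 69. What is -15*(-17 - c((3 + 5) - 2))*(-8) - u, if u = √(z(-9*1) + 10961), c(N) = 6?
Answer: -2760 - √11030 ≈ -2865.0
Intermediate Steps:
u = √11030 (u = √(69 + 10961) = √11030 ≈ 105.02)
-15*(-17 - c((3 + 5) - 2))*(-8) - u = -15*(-17 - 1*6)*(-8) - √11030 = -15*(-17 - 6)*(-8) - √11030 = -15*(-23)*(-8) - √11030 = 345*(-8) - √11030 = -2760 - √11030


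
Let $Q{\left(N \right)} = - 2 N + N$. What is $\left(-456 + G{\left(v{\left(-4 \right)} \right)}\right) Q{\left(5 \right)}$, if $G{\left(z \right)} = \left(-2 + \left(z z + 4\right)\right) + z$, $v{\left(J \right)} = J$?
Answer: $2210$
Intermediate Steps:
$G{\left(z \right)} = 2 + z + z^{2}$ ($G{\left(z \right)} = \left(-2 + \left(z^{2} + 4\right)\right) + z = \left(-2 + \left(4 + z^{2}\right)\right) + z = \left(2 + z^{2}\right) + z = 2 + z + z^{2}$)
$Q{\left(N \right)} = - N$
$\left(-456 + G{\left(v{\left(-4 \right)} \right)}\right) Q{\left(5 \right)} = \left(-456 + \left(2 - 4 + \left(-4\right)^{2}\right)\right) \left(\left(-1\right) 5\right) = \left(-456 + \left(2 - 4 + 16\right)\right) \left(-5\right) = \left(-456 + 14\right) \left(-5\right) = \left(-442\right) \left(-5\right) = 2210$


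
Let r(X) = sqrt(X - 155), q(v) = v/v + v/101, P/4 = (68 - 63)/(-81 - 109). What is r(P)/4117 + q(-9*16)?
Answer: -43/101 + I*sqrt(55993)/78223 ≈ -0.42574 + 0.003025*I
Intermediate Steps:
P = -2/19 (P = 4*((68 - 63)/(-81 - 109)) = 4*(5/(-190)) = 4*(5*(-1/190)) = 4*(-1/38) = -2/19 ≈ -0.10526)
q(v) = 1 + v/101 (q(v) = 1 + v*(1/101) = 1 + v/101)
r(X) = sqrt(-155 + X)
r(P)/4117 + q(-9*16) = sqrt(-155 - 2/19)/4117 + (1 + (-9*16)/101) = sqrt(-2947/19)*(1/4117) + (1 + (1/101)*(-144)) = (I*sqrt(55993)/19)*(1/4117) + (1 - 144/101) = I*sqrt(55993)/78223 - 43/101 = -43/101 + I*sqrt(55993)/78223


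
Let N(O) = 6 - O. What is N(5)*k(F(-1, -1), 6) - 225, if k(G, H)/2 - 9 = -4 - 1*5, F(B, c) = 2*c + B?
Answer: -225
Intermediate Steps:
F(B, c) = B + 2*c
k(G, H) = 0 (k(G, H) = 18 + 2*(-4 - 1*5) = 18 + 2*(-4 - 5) = 18 + 2*(-9) = 18 - 18 = 0)
N(5)*k(F(-1, -1), 6) - 225 = (6 - 1*5)*0 - 225 = (6 - 5)*0 - 225 = 1*0 - 225 = 0 - 225 = -225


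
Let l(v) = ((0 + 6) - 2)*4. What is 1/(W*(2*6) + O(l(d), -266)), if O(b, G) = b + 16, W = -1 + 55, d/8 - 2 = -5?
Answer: 1/680 ≈ 0.0014706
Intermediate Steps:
d = -24 (d = 16 + 8*(-5) = 16 - 40 = -24)
W = 54
l(v) = 16 (l(v) = (6 - 2)*4 = 4*4 = 16)
O(b, G) = 16 + b
1/(W*(2*6) + O(l(d), -266)) = 1/(54*(2*6) + (16 + 16)) = 1/(54*12 + 32) = 1/(648 + 32) = 1/680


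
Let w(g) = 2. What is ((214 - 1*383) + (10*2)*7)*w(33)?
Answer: -58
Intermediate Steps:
((214 - 1*383) + (10*2)*7)*w(33) = ((214 - 1*383) + (10*2)*7)*2 = ((214 - 383) + 20*7)*2 = (-169 + 140)*2 = -29*2 = -58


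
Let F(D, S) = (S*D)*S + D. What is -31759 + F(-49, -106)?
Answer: -582372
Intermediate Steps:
F(D, S) = D + D*S² (F(D, S) = (D*S)*S + D = D*S² + D = D + D*S²)
-31759 + F(-49, -106) = -31759 - 49*(1 + (-106)²) = -31759 - 49*(1 + 11236) = -31759 - 49*11237 = -31759 - 550613 = -582372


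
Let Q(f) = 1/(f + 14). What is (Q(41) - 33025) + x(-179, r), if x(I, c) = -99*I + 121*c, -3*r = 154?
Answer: -3550027/165 ≈ -21515.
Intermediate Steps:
Q(f) = 1/(14 + f)
r = -154/3 (r = -⅓*154 = -154/3 ≈ -51.333)
(Q(41) - 33025) + x(-179, r) = (1/(14 + 41) - 33025) + (-99*(-179) + 121*(-154/3)) = (1/55 - 33025) + (17721 - 18634/3) = (1/55 - 33025) + 34529/3 = -1816374/55 + 34529/3 = -3550027/165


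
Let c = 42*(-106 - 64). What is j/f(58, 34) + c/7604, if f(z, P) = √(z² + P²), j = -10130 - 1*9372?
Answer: -1785/1901 - 9751*√1130/1130 ≈ -291.01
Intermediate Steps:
j = -19502 (j = -10130 - 9372 = -19502)
c = -7140 (c = 42*(-170) = -7140)
f(z, P) = √(P² + z²)
j/f(58, 34) + c/7604 = -19502/√(34² + 58²) - 7140/7604 = -19502/√(1156 + 3364) - 7140*1/7604 = -19502*√1130/2260 - 1785/1901 = -9751*√1130/1130 - 1785/1901 = -1785/1901 - 9751*√1130/1130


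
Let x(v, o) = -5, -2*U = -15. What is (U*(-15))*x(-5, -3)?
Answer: 1125/2 ≈ 562.50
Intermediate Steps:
U = 15/2 (U = -1/2*(-15) = 15/2 ≈ 7.5000)
(U*(-15))*x(-5, -3) = ((15/2)*(-15))*(-5) = -225/2*(-5) = 1125/2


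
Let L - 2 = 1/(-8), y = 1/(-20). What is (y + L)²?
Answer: 5329/1600 ≈ 3.3306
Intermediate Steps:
y = -1/20 ≈ -0.050000
L = 15/8 (L = 2 + 1/(-8) = 2 + 1*(-⅛) = 2 - ⅛ = 15/8 ≈ 1.8750)
(y + L)² = (-1/20 + 15/8)² = (73/40)² = 5329/1600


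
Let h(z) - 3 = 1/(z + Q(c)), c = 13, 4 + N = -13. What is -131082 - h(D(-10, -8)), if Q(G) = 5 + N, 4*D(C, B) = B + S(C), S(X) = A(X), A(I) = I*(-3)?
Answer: -1704103/13 ≈ -1.3108e+5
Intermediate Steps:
A(I) = -3*I
S(X) = -3*X
D(C, B) = -3*C/4 + B/4 (D(C, B) = (B - 3*C)/4 = -3*C/4 + B/4)
N = -17 (N = -4 - 13 = -17)
Q(G) = -12 (Q(G) = 5 - 17 = -12)
h(z) = 3 + 1/(-12 + z) (h(z) = 3 + 1/(z - 12) = 3 + 1/(-12 + z))
-131082 - h(D(-10, -8)) = -131082 - (-35 + 3*(-¾*(-10) + (¼)*(-8)))/(-12 + (-¾*(-10) + (¼)*(-8))) = -131082 - (-35 + 3*(15/2 - 2))/(-12 + (15/2 - 2)) = -131082 - (-35 + 3*(11/2))/(-12 + 11/2) = -131082 - (-35 + 33/2)/(-13/2) = -131082 - (-2)*(-37)/(13*2) = -131082 - 1*37/13 = -131082 - 37/13 = -1704103/13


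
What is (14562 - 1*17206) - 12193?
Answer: -14837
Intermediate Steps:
(14562 - 1*17206) - 12193 = (14562 - 17206) - 12193 = -2644 - 12193 = -14837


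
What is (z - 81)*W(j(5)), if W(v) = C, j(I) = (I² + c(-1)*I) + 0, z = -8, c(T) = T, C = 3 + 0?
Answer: -267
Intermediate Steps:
C = 3
j(I) = I² - I (j(I) = (I² - I) + 0 = I² - I)
W(v) = 3
(z - 81)*W(j(5)) = (-8 - 81)*3 = -89*3 = -267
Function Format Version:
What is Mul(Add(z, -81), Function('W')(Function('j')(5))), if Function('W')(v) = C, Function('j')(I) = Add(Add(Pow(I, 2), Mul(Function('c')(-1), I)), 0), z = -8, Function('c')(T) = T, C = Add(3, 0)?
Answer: -267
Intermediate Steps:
C = 3
Function('j')(I) = Add(Pow(I, 2), Mul(-1, I)) (Function('j')(I) = Add(Add(Pow(I, 2), Mul(-1, I)), 0) = Add(Pow(I, 2), Mul(-1, I)))
Function('W')(v) = 3
Mul(Add(z, -81), Function('W')(Function('j')(5))) = Mul(Add(-8, -81), 3) = Mul(-89, 3) = -267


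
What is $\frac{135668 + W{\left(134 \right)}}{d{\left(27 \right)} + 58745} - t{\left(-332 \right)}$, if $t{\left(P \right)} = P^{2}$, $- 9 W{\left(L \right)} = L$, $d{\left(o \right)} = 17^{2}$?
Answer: $- \frac{29280725833}{265653} \approx -1.1022 \cdot 10^{5}$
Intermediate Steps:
$d{\left(o \right)} = 289$
$W{\left(L \right)} = - \frac{L}{9}$
$\frac{135668 + W{\left(134 \right)}}{d{\left(27 \right)} + 58745} - t{\left(-332 \right)} = \frac{135668 - \frac{134}{9}}{289 + 58745} - \left(-332\right)^{2} = \frac{135668 - \frac{134}{9}}{59034} - 110224 = \frac{1220878}{9} \cdot \frac{1}{59034} - 110224 = \frac{610439}{265653} - 110224 = - \frac{29280725833}{265653}$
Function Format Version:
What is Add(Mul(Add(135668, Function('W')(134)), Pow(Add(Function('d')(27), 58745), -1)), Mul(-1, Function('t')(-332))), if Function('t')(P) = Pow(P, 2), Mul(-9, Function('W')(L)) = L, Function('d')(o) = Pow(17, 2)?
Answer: Rational(-29280725833, 265653) ≈ -1.1022e+5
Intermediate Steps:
Function('d')(o) = 289
Function('W')(L) = Mul(Rational(-1, 9), L)
Add(Mul(Add(135668, Function('W')(134)), Pow(Add(Function('d')(27), 58745), -1)), Mul(-1, Function('t')(-332))) = Add(Mul(Add(135668, Mul(Rational(-1, 9), 134)), Pow(Add(289, 58745), -1)), Mul(-1, Pow(-332, 2))) = Add(Mul(Add(135668, Rational(-134, 9)), Pow(59034, -1)), Mul(-1, 110224)) = Add(Mul(Rational(1220878, 9), Rational(1, 59034)), -110224) = Add(Rational(610439, 265653), -110224) = Rational(-29280725833, 265653)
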